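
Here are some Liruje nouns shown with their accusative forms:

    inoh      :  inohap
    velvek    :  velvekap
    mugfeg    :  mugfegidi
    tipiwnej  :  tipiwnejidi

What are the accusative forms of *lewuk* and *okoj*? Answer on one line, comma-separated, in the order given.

lewukap, okojidi

The alternation tracks the final consonant of the stem — -ap when the stem ends in a voiceless consonant (*inoh*, *velvek*); -idi when the stem ends in a voiced consonant (*mugfeg*, *tipiwnej*).
The final consonant of *lewuk* is /k/, which is voiceless, so the suffix is -ap, giving *lewukap*.
The final consonant of *okoj* is /j/, which is voiced, so the suffix is -idi, giving *okojidi*.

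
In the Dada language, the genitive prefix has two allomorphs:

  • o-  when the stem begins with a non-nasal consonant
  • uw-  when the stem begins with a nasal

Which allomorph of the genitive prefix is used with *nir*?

uw-

*nir* — first consonant /n/ (a nasal) → uw-.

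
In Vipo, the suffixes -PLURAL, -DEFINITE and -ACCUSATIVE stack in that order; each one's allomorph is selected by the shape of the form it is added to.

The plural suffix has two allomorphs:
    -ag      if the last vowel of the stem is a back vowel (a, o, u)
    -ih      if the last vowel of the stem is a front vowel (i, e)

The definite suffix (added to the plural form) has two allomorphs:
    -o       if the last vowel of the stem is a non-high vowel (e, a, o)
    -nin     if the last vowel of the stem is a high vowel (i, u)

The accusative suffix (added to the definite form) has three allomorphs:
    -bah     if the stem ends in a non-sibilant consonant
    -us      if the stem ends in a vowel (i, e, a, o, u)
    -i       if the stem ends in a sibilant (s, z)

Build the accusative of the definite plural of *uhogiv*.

The last vowel of *uhogiv* is /i/, which is a front vowel, so the plural suffix is -ih, giving *uhogivih*.
The plural form *uhogivih* — last vowel /i/ (a high vowel) → -nin → *uhogivihnin*.
The final sound of the definite form *uhogivihnin* is /n/, which is a non-sibilant consonant, so the accusative suffix is -bah, giving *uhogivihninbah*.

uhogivihninbah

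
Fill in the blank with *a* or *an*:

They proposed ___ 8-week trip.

an

The indefinite article is chosen by the initial *sound* of the following word, not its spelling.
The number *8* is spoken "eight", beginning with /eɪt/ — a vowel sound.
So the article is *an*: They proposed an 8-week trip.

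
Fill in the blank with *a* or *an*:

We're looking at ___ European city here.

The indefinite article is chosen by the initial *sound* of the following word, not its spelling.
*European* begins with the sound /jʊ/ (eu pronounced /jʊ/) — a consonant sound.
So the article is *a*: We're looking at a European city here.

a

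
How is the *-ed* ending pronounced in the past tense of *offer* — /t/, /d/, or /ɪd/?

The stem *offer* ends in a voiced sound other than /d/.
The -ed suffix is realized as /ɪd/ after /t, d/; as /t/ after other voiceless consonants; and as /d/ after other voiced sounds.
So -ed on *offer* is pronounced /d/.

/d/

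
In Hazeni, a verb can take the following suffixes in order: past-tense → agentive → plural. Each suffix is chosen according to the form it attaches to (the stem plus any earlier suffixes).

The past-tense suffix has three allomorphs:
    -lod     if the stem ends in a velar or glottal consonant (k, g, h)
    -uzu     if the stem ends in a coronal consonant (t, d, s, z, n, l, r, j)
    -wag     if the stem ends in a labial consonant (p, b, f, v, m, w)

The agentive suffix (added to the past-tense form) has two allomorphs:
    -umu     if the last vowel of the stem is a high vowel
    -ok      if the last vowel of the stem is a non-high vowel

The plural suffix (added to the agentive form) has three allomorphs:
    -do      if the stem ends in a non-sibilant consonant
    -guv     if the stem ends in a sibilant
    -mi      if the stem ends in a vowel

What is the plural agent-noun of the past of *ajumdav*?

ajumdavwagokdo

The final consonant of *ajumdav* is /v/, which is labial, so the past-tense suffix is -wag, giving *ajumdavwag*.
The past-tense form *ajumdavwag* — last vowel /a/ (a non-high vowel) → -ok → *ajumdavwagok*.
The agentive form *ajumdavwagok*: final sound = /k/, a non-sibilant consonant → -do → *ajumdavwagokdo*.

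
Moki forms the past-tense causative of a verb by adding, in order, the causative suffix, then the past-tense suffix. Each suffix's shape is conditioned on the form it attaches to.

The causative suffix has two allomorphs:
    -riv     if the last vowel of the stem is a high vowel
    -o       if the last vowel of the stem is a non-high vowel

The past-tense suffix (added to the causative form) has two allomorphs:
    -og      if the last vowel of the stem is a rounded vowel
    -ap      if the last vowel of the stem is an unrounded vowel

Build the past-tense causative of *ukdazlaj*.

ukdazlajoog

Since the last vowel of *ukdazlaj* is /a/ (a non-high vowel), it takes -o, giving *ukdazlajo*.
The causative form *ukdazlajo*: last vowel = /o/, a rounded vowel → -og → *ukdazlajoog*.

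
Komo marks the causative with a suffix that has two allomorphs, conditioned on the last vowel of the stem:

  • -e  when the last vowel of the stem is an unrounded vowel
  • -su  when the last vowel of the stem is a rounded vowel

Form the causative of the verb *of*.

ofsu

Since the last vowel of *of* is /o/ (a rounded vowel), it takes -su, giving *ofsu*.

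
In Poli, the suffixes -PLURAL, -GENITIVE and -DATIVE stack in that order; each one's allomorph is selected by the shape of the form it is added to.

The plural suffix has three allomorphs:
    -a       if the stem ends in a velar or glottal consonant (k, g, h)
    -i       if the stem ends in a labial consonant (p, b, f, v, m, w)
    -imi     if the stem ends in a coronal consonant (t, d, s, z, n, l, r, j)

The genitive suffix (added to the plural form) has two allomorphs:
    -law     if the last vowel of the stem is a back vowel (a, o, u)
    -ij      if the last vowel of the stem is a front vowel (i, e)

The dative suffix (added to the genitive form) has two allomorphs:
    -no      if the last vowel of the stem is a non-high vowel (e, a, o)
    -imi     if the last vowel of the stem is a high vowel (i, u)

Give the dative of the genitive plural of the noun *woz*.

wozimiijimi

*woz* — final consonant /z/ (coronal) → -imi → *wozimi*.
Since the last vowel of the plural form *wozimi* is /i/ (a front vowel), it takes -ij, giving *wozimiij*.
Since the last vowel of the genitive form *wozimiij* is /i/ (a high vowel), it takes -imi, giving *wozimiijimi*.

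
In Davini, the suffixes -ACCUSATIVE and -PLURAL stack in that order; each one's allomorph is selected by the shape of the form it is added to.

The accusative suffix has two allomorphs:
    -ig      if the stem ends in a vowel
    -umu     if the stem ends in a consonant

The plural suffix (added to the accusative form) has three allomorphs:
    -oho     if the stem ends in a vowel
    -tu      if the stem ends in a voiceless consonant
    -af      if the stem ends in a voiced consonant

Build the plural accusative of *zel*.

zelumuoho

The final sound of *zel* is /l/, which is a consonant, so the accusative suffix is -umu, giving *zelumu*.
The final sound of the accusative form *zelumu* is /u/, which is a vowel, so the plural suffix is -oho, giving *zelumuoho*.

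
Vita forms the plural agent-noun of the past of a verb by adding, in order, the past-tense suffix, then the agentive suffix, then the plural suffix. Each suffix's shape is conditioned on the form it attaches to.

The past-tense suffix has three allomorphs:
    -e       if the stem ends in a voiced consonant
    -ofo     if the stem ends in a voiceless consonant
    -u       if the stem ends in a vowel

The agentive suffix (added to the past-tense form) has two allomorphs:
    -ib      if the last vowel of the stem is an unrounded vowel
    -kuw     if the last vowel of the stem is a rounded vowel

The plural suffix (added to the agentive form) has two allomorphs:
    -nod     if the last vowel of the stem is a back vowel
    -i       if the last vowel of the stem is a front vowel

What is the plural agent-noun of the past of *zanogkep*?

zanogkepofokuwnod

*zanogkep*: final sound = /p/, a voiceless consonant → -ofo → *zanogkepofo*.
Since the last vowel of the past-tense form *zanogkepofo* is /o/ (a rounded vowel), it takes -kuw, giving *zanogkepofokuw*.
The agentive form *zanogkepofokuw* — last vowel /u/ (a back vowel) → -nod → *zanogkepofokuwnod*.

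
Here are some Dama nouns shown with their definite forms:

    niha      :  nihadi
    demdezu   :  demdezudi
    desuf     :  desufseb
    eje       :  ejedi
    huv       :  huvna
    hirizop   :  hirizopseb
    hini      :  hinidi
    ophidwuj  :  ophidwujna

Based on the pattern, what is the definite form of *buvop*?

The suffix is conditioned by the final sound: -seb when the stem ends in a voiceless consonant (*desuf*, *hirizop*); -na when the stem ends in a voiced consonant (*huv*, *ophidwuj*); -di when the stem ends in a vowel (*niha*, *demdezu*, *eje*, *hini*).
*buvop*: final sound = /p/, a voiceless consonant → -seb → *buvopseb*.

buvopseb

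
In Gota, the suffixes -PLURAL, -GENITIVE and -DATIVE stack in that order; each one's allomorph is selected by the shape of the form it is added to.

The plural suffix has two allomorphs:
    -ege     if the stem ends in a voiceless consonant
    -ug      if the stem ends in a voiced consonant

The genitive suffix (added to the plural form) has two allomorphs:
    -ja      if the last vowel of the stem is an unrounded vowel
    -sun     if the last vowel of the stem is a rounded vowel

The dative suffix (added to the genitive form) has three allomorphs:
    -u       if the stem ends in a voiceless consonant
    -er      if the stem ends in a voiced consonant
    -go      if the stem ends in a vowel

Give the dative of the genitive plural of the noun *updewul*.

updewulugsuner

The final consonant of *updewul* is /l/, which is voiced, so the plural suffix is -ug, giving *updewulug*.
Since the last vowel of the plural form *updewulug* is /u/ (a rounded vowel), it takes -sun, giving *updewulugsun*.
The final sound of the genitive form *updewulugsun* is /n/, which is a voiced consonant, so the dative suffix is -er, giving *updewulugsuner*.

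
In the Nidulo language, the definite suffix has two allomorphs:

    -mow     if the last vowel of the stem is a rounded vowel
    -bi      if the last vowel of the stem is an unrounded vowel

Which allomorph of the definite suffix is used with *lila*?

-bi

*lila* — last vowel /a/ (an unrounded vowel) → -bi.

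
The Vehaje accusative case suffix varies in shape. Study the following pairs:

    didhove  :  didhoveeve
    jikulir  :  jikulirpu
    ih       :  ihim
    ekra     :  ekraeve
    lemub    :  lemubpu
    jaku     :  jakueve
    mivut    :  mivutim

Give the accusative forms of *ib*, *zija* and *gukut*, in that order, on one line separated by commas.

The alternation tracks the final sound of the stem — -im when the stem ends in a voiceless consonant (*ih*, *mivut*); -pu when the stem ends in a voiced consonant (*jikulir*, *lemub*); -eve when the stem ends in a vowel (*didhove*, *ekra*, *jaku*).
*ib* — final sound /b/ (a voiced consonant) → -pu → *ibpu*.
The final sound of *zija* is /a/, which is a vowel, so the suffix is -eve, giving *zijaeve*.
The final sound of *gukut* is /t/, which is a voiceless consonant, so the suffix is -im, giving *gukutim*.

ibpu, zijaeve, gukutim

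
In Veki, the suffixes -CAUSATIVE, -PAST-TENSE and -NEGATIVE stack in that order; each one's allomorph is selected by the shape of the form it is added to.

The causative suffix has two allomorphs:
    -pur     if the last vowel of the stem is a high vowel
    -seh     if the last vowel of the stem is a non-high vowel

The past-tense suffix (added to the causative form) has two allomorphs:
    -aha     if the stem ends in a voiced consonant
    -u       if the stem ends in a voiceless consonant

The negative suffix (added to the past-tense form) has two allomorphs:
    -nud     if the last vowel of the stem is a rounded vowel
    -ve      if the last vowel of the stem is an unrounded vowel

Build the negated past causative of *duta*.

dutasehunud

Since the last vowel of *duta* is /a/ (a non-high vowel), it takes -seh, giving *dutaseh*.
The causative form *dutaseh* — final consonant /h/ (voiceless) → -u → *dutasehu*.
The past-tense form *dutasehu*: last vowel = /u/, a rounded vowel → -nud → *dutasehunud*.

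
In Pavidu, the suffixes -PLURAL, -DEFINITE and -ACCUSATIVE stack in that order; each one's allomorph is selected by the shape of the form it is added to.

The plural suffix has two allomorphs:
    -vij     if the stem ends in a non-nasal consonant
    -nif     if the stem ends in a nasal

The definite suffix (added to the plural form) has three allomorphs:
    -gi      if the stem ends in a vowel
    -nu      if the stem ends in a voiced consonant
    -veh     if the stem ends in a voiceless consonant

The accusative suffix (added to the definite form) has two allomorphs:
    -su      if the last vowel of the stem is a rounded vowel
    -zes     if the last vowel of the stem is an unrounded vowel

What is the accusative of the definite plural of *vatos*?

vatosvijnusu

*vatos* — final consonant /s/ (non-nasal) → -vij → *vatosvij*.
The plural form *vatosvij* — final sound /j/ (a voiced consonant) → -nu → *vatosvijnu*.
The definite form *vatosvijnu* — last vowel /u/ (a rounded vowel) → -su → *vatosvijnusu*.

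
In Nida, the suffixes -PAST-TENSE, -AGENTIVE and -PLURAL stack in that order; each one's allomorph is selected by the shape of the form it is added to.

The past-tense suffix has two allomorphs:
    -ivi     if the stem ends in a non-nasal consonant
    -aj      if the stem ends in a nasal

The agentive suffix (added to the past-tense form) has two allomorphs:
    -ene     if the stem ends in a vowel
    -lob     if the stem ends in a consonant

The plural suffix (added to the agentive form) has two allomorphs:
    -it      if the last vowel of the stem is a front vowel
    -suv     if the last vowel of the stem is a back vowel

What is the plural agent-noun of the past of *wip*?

wipivieneit

Since the final consonant of *wip* is /p/ (non-nasal), it takes -ivi, giving *wipivi*.
Since the final sound of the past-tense form *wipivi* is /i/ (a vowel), it takes -ene, giving *wipiviene*.
The agentive form *wipiviene*: last vowel = /e/, a front vowel → -it → *wipivieneit*.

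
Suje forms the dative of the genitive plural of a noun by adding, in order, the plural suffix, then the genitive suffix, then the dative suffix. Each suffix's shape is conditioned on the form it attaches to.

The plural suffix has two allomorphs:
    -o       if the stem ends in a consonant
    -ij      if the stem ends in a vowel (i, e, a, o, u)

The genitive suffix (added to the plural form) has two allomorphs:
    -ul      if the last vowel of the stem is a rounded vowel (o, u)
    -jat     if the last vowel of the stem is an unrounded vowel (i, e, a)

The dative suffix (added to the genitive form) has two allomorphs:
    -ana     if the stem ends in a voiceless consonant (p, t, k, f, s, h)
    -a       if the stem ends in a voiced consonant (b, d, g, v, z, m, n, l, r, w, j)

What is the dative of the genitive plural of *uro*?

Since the final sound of *uro* is /o/ (a vowel), it takes -ij, giving *uroij*.
The plural form *uroij*: last vowel = /i/, an unrounded vowel → -jat → *uroijjat*.
The final consonant of the genitive form *uroijjat* is /t/, which is voiceless, so the dative suffix is -ana, giving *uroijjatana*.

uroijjatana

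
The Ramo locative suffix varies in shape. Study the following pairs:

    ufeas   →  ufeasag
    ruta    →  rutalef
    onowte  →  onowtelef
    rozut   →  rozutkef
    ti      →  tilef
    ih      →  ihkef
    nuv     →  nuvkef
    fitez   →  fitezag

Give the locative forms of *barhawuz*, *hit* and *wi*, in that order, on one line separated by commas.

The pattern is sibilance of the final sound: -ag when the stem ends in a sibilant (*ufeas*, *fitez*); -kef when the stem ends in a non-sibilant consonant (*rozut*, *ih*, *nuv*); -lef when the stem ends in a vowel (*ruta*, *onowte*, *ti*).
*barhawuz*: final sound = /z/, a sibilant → -ag → *barhawuzag*.
The final sound of *hit* is /t/, which is a non-sibilant consonant, so the suffix is -kef, giving *hitkef*.
The final sound of *wi* is /i/, which is a vowel, so the suffix is -lef, giving *wilef*.

barhawuzag, hitkef, wilef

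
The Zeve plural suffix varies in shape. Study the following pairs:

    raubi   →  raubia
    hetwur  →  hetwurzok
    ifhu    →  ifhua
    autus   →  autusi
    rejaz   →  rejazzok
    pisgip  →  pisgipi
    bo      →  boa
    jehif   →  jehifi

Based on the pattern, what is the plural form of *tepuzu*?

tepuzua

The alternation tracks the final sound of the stem — -i when the stem ends in a voiceless consonant (*autus*, *pisgip*, *jehif*); -zok when the stem ends in a voiced consonant (*hetwur*, *rejaz*); -a when the stem ends in a vowel (*raubi*, *ifhu*, *bo*).
Since the final sound of *tepuzu* is /u/ (a vowel), it takes -a, giving *tepuzua*.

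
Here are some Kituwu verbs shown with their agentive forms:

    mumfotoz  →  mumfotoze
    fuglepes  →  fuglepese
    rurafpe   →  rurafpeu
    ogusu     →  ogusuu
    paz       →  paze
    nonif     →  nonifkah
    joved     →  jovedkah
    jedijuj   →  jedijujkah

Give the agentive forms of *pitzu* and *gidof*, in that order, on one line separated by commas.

pitzuu, gidofkah

The alternation tracks the final sound of the stem — -e when the stem ends in a sibilant (*mumfotoz*, *fuglepes*, *paz*); -kah when the stem ends in a non-sibilant consonant (*nonif*, *joved*, *jedijuj*); -u when the stem ends in a vowel (*rurafpe*, *ogusu*).
*pitzu*: final sound = /u/, a vowel → -u → *pitzuu*.
*gidof*: final sound = /f/, a non-sibilant consonant → -kah → *gidofkah*.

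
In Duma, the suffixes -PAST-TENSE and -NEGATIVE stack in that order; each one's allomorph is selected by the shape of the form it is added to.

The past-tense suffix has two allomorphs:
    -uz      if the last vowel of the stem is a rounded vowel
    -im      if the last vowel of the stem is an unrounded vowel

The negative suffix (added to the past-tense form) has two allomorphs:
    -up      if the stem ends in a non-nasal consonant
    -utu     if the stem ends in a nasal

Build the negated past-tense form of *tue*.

tueimutu

The last vowel of *tue* is /e/, which is an unrounded vowel, so the past-tense suffix is -im, giving *tueim*.
The past-tense form *tueim* — final consonant /m/ (a nasal) → -utu → *tueimutu*.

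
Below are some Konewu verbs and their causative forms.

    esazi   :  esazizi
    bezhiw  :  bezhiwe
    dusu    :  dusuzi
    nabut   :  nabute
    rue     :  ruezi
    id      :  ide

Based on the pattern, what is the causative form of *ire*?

irezi

Looking at the final sound of each stem: -e when the stem ends in a consonant (*bezhiw*, *nabut*, *id*); -zi when the stem ends in a vowel (*esazi*, *dusu*, *rue*).
Since the final sound of *ire* is /e/ (a vowel), it takes -zi, giving *irezi*.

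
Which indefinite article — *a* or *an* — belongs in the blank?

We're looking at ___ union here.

The indefinite article is chosen by the initial *sound* of the following word, not its spelling.
*union* begins with the sound /juː/ (u pronounced /juː/) — a consonant sound.
So the article is *a*: We're looking at a union here.

a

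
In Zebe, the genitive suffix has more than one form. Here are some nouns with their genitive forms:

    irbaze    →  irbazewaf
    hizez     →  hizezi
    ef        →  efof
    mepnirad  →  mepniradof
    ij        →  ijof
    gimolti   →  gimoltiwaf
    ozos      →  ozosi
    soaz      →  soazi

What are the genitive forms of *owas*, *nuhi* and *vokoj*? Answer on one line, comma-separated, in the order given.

owasi, nuhiwaf, vokojof

The suffix is conditioned by the final sound: -i when the stem ends in a sibilant (*hizez*, *ozos*, *soaz*); -of when the stem ends in a non-sibilant consonant (*ef*, *mepnirad*, *ij*); -waf when the stem ends in a vowel (*irbaze*, *gimolti*).
*owas* — final sound /s/ (a sibilant) → -i → *owasi*.
*nuhi* — final sound /i/ (a vowel) → -waf → *nuhiwaf*.
*vokoj* — final sound /j/ (a non-sibilant consonant) → -of → *vokojof*.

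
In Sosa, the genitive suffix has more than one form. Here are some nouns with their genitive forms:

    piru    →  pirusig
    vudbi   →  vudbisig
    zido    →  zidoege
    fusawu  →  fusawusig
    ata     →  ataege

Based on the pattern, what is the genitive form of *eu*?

eusig

The suffix is conditioned by the last vowel: -sig when the last vowel of the stem is a high vowel (*piru*, *vudbi*, *fusawu*); -ege when the last vowel of the stem is a non-high vowel (*zido*, *ata*).
*eu*: last vowel = /u/, a high vowel → -sig → *eusig*.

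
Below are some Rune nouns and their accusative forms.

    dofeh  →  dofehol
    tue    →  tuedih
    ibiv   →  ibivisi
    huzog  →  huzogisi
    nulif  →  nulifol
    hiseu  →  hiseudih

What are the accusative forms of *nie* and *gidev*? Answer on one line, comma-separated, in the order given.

niedih, gidevisi

Looking at the final sound of each stem: -ol when the stem ends in a voiceless consonant (*dofeh*, *nulif*); -isi when the stem ends in a voiced consonant (*ibiv*, *huzog*); -dih when the stem ends in a vowel (*tue*, *hiseu*).
*nie* — final sound /e/ (a vowel) → -dih → *niedih*.
Since the final sound of *gidev* is /v/ (a voiced consonant), it takes -isi, giving *gidevisi*.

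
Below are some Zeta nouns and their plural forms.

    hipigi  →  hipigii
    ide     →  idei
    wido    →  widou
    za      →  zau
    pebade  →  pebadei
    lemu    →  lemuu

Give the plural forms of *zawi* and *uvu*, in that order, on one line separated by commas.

Looking at the last vowel of each stem: -i when the last vowel of the stem is a front vowel (*hipigi*, *ide*, *pebade*); -u when the last vowel of the stem is a back vowel (*wido*, *za*, *lemu*).
The last vowel of *zawi* is /i/, which is a front vowel, so the suffix is -i, giving *zawii*.
The last vowel of *uvu* is /u/, which is a back vowel, so the suffix is -u, giving *uvuu*.

zawii, uvuu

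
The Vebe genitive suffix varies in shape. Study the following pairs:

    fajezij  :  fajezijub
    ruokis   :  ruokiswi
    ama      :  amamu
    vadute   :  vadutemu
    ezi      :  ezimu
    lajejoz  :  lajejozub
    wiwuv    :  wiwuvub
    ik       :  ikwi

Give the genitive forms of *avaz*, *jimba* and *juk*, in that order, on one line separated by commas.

avazub, jimbamu, jukwi

The pattern is voicing of the final sound: -wi when the stem ends in a voiceless consonant (*ruokis*, *ik*); -ub when the stem ends in a voiced consonant (*fajezij*, *lajejoz*, *wiwuv*); -mu when the stem ends in a vowel (*ama*, *vadute*, *ezi*).
*avaz*: final sound = /z/, a voiced consonant → -ub → *avazub*.
The final sound of *jimba* is /a/, which is a vowel, so the suffix is -mu, giving *jimbamu*.
The final sound of *juk* is /k/, which is a voiceless consonant, so the suffix is -wi, giving *jukwi*.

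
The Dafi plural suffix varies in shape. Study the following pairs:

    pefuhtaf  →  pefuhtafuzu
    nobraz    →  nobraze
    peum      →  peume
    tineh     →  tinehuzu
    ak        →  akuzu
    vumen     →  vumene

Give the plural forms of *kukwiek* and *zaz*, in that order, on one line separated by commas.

The pattern is voicing of the final consonant: -uzu when the stem ends in a voiceless consonant (*pefuhtaf*, *tineh*, *ak*); -e when the stem ends in a voiced consonant (*nobraz*, *peum*, *vumen*).
The final consonant of *kukwiek* is /k/, which is voiceless, so the suffix is -uzu, giving *kukwiekuzu*.
The final consonant of *zaz* is /z/, which is voiced, so the suffix is -e, giving *zaze*.

kukwiekuzu, zaze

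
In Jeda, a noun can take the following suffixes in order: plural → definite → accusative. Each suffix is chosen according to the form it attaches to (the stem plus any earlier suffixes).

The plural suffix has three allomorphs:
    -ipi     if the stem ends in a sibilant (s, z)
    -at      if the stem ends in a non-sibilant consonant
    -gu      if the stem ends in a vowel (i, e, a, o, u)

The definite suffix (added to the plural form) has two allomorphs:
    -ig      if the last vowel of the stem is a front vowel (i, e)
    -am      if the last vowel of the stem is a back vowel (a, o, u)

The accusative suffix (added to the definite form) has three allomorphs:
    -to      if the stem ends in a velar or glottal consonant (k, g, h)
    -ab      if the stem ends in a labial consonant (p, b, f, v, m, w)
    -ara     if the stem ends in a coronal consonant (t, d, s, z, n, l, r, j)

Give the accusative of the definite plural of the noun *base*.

Since the final sound of *base* is /e/ (a vowel), it takes -gu, giving *basegu*.
The last vowel of the plural form *basegu* is /u/, which is a back vowel, so the definite suffix is -am, giving *baseguam*.
Since the final consonant of the definite form *baseguam* is /m/ (labial), it takes -ab, giving *baseguamab*.

baseguamab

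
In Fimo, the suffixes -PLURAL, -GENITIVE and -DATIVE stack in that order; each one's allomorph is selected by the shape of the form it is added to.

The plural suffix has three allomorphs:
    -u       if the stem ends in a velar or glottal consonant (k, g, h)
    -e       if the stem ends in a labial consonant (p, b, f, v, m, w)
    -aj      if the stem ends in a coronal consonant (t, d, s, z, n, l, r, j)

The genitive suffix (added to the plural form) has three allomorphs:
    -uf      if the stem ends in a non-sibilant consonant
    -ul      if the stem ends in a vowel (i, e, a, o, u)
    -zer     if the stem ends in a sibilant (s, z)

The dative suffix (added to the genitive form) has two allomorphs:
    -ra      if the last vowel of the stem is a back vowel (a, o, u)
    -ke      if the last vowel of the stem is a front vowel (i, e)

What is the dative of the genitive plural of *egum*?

egumeulra

*egum*: final consonant = /m/, labial → -e → *egume*.
The plural form *egume* — final sound /e/ (a vowel) → -ul → *egumeul*.
Since the last vowel of the genitive form *egumeul* is /u/ (a back vowel), it takes -ra, giving *egumeulra*.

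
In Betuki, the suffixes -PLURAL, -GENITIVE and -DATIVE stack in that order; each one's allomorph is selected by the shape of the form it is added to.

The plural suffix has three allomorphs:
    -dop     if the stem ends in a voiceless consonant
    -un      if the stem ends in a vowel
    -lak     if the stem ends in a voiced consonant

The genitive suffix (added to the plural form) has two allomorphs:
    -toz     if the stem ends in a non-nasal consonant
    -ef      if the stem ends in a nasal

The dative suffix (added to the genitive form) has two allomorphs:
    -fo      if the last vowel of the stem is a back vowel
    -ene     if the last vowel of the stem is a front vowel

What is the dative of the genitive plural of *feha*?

Since the final sound of *feha* is /a/ (a vowel), it takes -un, giving *fehaun*.
The final consonant of the plural form *fehaun* is /n/, which is a nasal, so the genitive suffix is -ef, giving *fehaunef*.
Since the last vowel of the genitive form *fehaunef* is /e/ (a front vowel), it takes -ene, giving *fehaunefene*.

fehaunefene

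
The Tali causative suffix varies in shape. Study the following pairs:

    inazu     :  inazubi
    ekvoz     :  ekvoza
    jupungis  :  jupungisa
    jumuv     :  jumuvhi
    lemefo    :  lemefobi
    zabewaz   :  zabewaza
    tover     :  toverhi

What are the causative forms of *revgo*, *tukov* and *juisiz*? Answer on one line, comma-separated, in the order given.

Looking at the final sound of each stem: -a when the stem ends in a sibilant (*ekvoz*, *jupungis*, *zabewaz*); -hi when the stem ends in a non-sibilant consonant (*jumuv*, *tover*); -bi when the stem ends in a vowel (*inazu*, *lemefo*).
*revgo*: final sound = /o/, a vowel → -bi → *revgobi*.
*tukov* — final sound /v/ (a non-sibilant consonant) → -hi → *tukovhi*.
Since the final sound of *juisiz* is /z/ (a sibilant), it takes -a, giving *juisiza*.

revgobi, tukovhi, juisiza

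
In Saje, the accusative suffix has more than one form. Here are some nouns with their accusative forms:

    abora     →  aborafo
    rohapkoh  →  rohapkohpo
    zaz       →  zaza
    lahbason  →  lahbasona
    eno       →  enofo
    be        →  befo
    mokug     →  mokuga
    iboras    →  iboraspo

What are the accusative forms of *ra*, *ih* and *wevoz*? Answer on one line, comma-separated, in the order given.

The pattern is voicing of the final sound: -po when the stem ends in a voiceless consonant (*rohapkoh*, *iboras*); -a when the stem ends in a voiced consonant (*zaz*, *lahbason*, *mokug*); -fo when the stem ends in a vowel (*abora*, *eno*, *be*).
The final sound of *ra* is /a/, which is a vowel, so the suffix is -fo, giving *rafo*.
*ih*: final sound = /h/, a voiceless consonant → -po → *ihpo*.
The final sound of *wevoz* is /z/, which is a voiced consonant, so the suffix is -a, giving *wevoza*.

rafo, ihpo, wevoza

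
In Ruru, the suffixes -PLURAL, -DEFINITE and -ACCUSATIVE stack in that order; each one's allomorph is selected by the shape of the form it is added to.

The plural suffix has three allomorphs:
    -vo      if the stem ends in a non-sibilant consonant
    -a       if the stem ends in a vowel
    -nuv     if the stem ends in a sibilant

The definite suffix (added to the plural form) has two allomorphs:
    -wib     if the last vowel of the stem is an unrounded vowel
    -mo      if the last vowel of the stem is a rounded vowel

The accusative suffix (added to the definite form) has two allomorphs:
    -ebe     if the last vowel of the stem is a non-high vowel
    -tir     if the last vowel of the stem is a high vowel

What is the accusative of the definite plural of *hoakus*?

The final sound of *hoakus* is /s/, which is a sibilant, so the plural suffix is -nuv, giving *hoakusnuv*.
The last vowel of the plural form *hoakusnuv* is /u/, which is a rounded vowel, so the definite suffix is -mo, giving *hoakusnuvmo*.
The definite form *hoakusnuvmo* — last vowel /o/ (a non-high vowel) → -ebe → *hoakusnuvmoebe*.

hoakusnuvmoebe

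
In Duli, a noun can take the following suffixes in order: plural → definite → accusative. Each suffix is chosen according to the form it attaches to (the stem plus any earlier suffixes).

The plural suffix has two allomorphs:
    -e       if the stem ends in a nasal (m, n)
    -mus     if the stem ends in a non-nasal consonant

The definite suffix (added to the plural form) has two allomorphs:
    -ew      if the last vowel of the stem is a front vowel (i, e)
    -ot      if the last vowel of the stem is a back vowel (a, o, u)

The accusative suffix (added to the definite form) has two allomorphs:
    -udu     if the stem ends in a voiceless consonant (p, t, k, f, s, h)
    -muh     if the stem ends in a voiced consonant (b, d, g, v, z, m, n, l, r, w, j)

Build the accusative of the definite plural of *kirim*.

*kirim*: final consonant = /m/, a nasal → -e → *kirime*.
The plural form *kirime*: last vowel = /e/, a front vowel → -ew → *kirimeew*.
Since the final consonant of the definite form *kirimeew* is /w/ (voiced), it takes -muh, giving *kirimeewmuh*.

kirimeewmuh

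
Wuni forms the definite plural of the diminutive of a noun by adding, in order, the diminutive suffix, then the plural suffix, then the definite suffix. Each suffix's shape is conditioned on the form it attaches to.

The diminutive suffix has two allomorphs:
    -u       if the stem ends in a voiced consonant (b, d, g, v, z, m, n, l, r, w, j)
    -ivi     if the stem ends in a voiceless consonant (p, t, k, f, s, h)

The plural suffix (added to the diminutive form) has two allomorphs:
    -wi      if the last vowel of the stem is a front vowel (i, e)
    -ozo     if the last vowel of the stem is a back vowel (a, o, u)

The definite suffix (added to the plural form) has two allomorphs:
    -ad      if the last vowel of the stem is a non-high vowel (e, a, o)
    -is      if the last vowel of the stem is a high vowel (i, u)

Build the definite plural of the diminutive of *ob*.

*ob* — final consonant /b/ (voiced) → -u → *obu*.
The diminutive form *obu*: last vowel = /u/, a back vowel → -ozo → *obuozo*.
Since the last vowel of the plural form *obuozo* is /o/ (a non-high vowel), it takes -ad, giving *obuozoad*.

obuozoad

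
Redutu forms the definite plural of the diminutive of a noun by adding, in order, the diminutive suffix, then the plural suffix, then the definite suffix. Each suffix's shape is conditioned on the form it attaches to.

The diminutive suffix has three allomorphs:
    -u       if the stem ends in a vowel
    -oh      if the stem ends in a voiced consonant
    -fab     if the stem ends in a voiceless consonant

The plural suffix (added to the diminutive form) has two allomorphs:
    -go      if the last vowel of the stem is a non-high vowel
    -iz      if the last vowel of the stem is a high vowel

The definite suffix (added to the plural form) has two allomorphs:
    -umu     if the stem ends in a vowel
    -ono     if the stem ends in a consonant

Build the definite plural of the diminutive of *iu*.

*iu* — final sound /u/ (a vowel) → -u → *iuu*.
The diminutive form *iuu* — last vowel /u/ (a high vowel) → -iz → *iuuiz*.
The plural form *iuuiz*: final sound = /z/, a consonant → -ono → *iuuizono*.

iuuizono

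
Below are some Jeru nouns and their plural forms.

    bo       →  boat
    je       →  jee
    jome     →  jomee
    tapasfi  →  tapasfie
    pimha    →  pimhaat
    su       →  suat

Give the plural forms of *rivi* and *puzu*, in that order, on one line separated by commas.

The pattern is front/back vowel harmony: -e when the last vowel of the stem is a front vowel (*je*, *jome*, *tapasfi*); -at when the last vowel of the stem is a back vowel (*bo*, *pimha*, *su*).
Since the last vowel of *rivi* is /i/ (a front vowel), it takes -e, giving *rivie*.
*puzu* — last vowel /u/ (a back vowel) → -at → *puzuat*.

rivie, puzuat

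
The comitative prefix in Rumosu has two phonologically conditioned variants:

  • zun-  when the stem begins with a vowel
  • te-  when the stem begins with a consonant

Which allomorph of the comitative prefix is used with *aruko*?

The first sound of *aruko* is /a/, which is a vowel, so the prefix is zun-.

zun-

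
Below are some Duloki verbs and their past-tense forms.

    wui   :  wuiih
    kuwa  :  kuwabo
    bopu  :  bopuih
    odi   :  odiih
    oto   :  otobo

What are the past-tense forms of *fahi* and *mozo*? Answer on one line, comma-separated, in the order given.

The suffix is conditioned by the last vowel: -ih when the last vowel of the stem is a high vowel (*wui*, *bopu*, *odi*); -bo when the last vowel of the stem is a non-high vowel (*kuwa*, *oto*).
Since the last vowel of *fahi* is /i/ (a high vowel), it takes -ih, giving *fahiih*.
*mozo* — last vowel /o/ (a non-high vowel) → -bo → *mozobo*.

fahiih, mozobo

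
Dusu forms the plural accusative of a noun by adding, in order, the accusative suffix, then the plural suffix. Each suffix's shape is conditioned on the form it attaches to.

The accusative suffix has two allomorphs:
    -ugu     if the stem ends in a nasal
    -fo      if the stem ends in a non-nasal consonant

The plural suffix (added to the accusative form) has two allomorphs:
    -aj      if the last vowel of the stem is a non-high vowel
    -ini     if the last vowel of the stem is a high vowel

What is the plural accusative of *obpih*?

Since the final consonant of *obpih* is /h/ (non-nasal), it takes -fo, giving *obpihfo*.
The last vowel of the accusative form *obpihfo* is /o/, which is a non-high vowel, so the plural suffix is -aj, giving *obpihfoaj*.

obpihfoaj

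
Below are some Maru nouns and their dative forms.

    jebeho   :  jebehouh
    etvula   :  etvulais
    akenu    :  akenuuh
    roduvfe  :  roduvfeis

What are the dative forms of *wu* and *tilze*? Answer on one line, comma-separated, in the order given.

Looking at the last vowel of each stem: -uh when the last vowel of the stem is a rounded vowel (*jebeho*, *akenu*); -is when the last vowel of the stem is an unrounded vowel (*etvula*, *roduvfe*).
*wu* — last vowel /u/ (a rounded vowel) → -uh → *wuuh*.
The last vowel of *tilze* is /e/, which is an unrounded vowel, so the suffix is -is, giving *tilzeis*.

wuuh, tilzeis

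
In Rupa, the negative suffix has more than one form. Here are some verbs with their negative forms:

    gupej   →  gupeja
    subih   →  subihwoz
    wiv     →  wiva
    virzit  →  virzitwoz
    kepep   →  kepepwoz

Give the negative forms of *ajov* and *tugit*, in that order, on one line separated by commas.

The suffix is conditioned by the final consonant: -woz when the stem ends in a voiceless consonant (*subih*, *virzit*, *kepep*); -a when the stem ends in a voiced consonant (*gupej*, *wiv*).
The final consonant of *ajov* is /v/, which is voiced, so the suffix is -a, giving *ajova*.
Since the final consonant of *tugit* is /t/ (voiceless), it takes -woz, giving *tugitwoz*.

ajova, tugitwoz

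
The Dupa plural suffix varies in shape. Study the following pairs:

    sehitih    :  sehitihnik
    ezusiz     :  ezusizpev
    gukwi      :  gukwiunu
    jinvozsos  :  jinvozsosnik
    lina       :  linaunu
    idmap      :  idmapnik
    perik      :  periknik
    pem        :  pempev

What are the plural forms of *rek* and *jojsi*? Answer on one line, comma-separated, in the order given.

reknik, jojsiunu

Looking at the final sound of each stem: -nik when the stem ends in a voiceless consonant (*sehitih*, *jinvozsos*, *idmap*, *perik*); -pev when the stem ends in a voiced consonant (*ezusiz*, *pem*); -unu when the stem ends in a vowel (*gukwi*, *lina*).
Since the final sound of *rek* is /k/ (a voiceless consonant), it takes -nik, giving *reknik*.
*jojsi* — final sound /i/ (a vowel) → -unu → *jojsiunu*.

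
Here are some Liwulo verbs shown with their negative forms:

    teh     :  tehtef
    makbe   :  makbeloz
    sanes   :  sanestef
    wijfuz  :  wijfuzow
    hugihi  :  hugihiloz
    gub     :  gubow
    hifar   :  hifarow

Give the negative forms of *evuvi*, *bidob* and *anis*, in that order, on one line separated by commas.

Looking at the final sound of each stem: -tef when the stem ends in a voiceless consonant (*teh*, *sanes*); -ow when the stem ends in a voiced consonant (*wijfuz*, *gub*, *hifar*); -loz when the stem ends in a vowel (*makbe*, *hugihi*).
*evuvi*: final sound = /i/, a vowel → -loz → *evuviloz*.
The final sound of *bidob* is /b/, which is a voiced consonant, so the suffix is -ow, giving *bidobow*.
The final sound of *anis* is /s/, which is a voiceless consonant, so the suffix is -tef, giving *anistef*.

evuviloz, bidobow, anistef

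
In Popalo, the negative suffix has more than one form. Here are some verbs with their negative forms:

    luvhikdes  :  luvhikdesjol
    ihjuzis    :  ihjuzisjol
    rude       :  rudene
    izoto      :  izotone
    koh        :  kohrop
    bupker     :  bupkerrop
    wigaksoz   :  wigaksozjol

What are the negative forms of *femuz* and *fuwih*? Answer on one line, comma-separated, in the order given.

femuzjol, fuwihrop

Looking at the final sound of each stem: -jol when the stem ends in a sibilant (*luvhikdes*, *ihjuzis*, *wigaksoz*); -rop when the stem ends in a non-sibilant consonant (*koh*, *bupker*); -ne when the stem ends in a vowel (*rude*, *izoto*).
*femuz* — final sound /z/ (a sibilant) → -jol → *femuzjol*.
Since the final sound of *fuwih* is /h/ (a non-sibilant consonant), it takes -rop, giving *fuwihrop*.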